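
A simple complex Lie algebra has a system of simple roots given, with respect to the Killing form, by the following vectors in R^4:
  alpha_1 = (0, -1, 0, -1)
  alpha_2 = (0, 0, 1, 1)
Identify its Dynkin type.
Compute the Cartan integers a_ij = 2(alpha_i, alpha_j)/(alpha_j, alpha_j); the resulting 2x2 Cartan matrix is
[[2, -1], [-1, 2]].
All simple roots have the same length, so the diagram is simply laced. The associated Dynkin diagram is a chain of 2 nodes with single edges (A_2), so the type is A_2 (the algebra sl(3)).

A2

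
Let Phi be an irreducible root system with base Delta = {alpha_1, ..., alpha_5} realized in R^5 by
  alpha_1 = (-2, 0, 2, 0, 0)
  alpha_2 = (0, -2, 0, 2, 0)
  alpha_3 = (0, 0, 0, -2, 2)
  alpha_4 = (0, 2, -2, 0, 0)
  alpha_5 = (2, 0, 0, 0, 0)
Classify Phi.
Compute the Cartan integers a_ij = 2(alpha_i, alpha_j)/(alpha_j, alpha_j); the resulting 5x5 Cartan matrix is
[[2, 0, 0, -1, -2], [0, 2, -1, -1, 0], [0, -1, 2, 0, 0], [-1, -1, 0, 2, 0], [-1, 0, 0, 0, 2]].
The roots have two lengths (squared-length ratio 2:1); the short ones are alpha_{5}. The associated Dynkin diagram is a chain of 5 nodes with a double edge at one end; the terminal node there is the unique short simple root (B_5), so the type is B_5 (the algebra so(11)).

B_5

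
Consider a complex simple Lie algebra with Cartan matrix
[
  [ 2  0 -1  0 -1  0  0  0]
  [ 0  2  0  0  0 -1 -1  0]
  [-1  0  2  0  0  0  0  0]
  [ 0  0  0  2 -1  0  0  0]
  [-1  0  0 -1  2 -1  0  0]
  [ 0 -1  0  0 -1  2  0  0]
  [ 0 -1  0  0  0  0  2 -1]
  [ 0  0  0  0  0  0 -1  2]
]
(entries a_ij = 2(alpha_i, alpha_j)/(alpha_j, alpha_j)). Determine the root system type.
The matrix has rank 8 with 2's on the diagonal. Reading the off-diagonal entries as Dynkin edges (a single edge where a_ij = a_ji = -1; a double or triple edge where a_ij * a_ji = 2 or 3), the diagram is a chain of 7 nodes with one extra node attached to the third node from one end (E_8). One simple-root ordering that puts it in standard form is (alpha_3, alpha_4, alpha_1, alpha_5, alpha_6, alpha_2, alpha_7, alpha_8). So the algebra is type E_8.

E_8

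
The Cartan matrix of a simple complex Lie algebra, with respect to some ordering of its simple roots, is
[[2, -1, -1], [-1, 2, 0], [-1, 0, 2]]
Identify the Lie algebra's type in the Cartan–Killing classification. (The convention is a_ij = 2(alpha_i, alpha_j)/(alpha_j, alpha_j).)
type A_3

The matrix has rank 3 with 2's on the diagonal. Reading the off-diagonal entries as Dynkin edges (a single edge where a_ij = a_ji = -1; a double or triple edge where a_ij * a_ji = 2 or 3), the diagram is a chain of 3 nodes with single edges (A_3). One simple-root ordering that puts it in standard form is (alpha_3, alpha_1, alpha_2). So the algebra is type A_3, i.e. sl(4).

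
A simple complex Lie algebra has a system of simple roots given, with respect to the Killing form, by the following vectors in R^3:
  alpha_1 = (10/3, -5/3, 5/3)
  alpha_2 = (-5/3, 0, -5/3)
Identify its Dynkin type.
type G_2

Compute the Cartan integers a_ij = 2(alpha_i, alpha_j)/(alpha_j, alpha_j); the resulting 2x2 Cartan matrix is
[[2, -3], [-1, 2]].
The roots have two lengths (squared-length ratio 3:1); the short ones are alpha_{2}. The associated Dynkin diagram is two nodes joined by a triple edge (G_2), so the type is G_2.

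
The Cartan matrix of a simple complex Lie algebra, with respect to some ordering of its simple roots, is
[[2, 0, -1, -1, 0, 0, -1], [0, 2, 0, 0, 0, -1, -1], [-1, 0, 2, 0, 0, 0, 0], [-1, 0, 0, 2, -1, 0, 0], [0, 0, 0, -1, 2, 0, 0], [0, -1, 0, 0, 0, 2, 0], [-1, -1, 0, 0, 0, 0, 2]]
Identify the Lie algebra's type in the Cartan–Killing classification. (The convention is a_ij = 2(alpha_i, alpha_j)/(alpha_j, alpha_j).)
type E_7

The matrix has rank 7 with 2's on the diagonal. Reading the off-diagonal entries as Dynkin edges (a single edge where a_ij = a_ji = -1; a double or triple edge where a_ij * a_ji = 2 or 3), the diagram is a chain of 6 nodes with one extra node attached to the third node from one end (E_7). One simple-root ordering that puts it in standard form is (alpha_5, alpha_3, alpha_4, alpha_1, alpha_7, alpha_2, alpha_6). So the algebra is type E_7.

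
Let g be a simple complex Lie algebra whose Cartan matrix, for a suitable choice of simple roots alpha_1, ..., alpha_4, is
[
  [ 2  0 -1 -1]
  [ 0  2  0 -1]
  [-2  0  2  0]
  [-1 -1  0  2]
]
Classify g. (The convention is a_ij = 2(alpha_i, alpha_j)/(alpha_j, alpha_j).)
The matrix has rank 4 with 2's on the diagonal. Reading the off-diagonal entries as Dynkin edges (a single edge where a_ij = a_ji = -1; a double or triple edge where a_ij * a_ji = 2 or 3), the diagram is a chain of 4 nodes with a double edge at one end; the terminal node there is the unique long simple root (C_4). One simple-root ordering that puts it in standard form is (alpha_2, alpha_4, alpha_1, alpha_3). So the algebra is type C_4, i.e. sp(8).

C_4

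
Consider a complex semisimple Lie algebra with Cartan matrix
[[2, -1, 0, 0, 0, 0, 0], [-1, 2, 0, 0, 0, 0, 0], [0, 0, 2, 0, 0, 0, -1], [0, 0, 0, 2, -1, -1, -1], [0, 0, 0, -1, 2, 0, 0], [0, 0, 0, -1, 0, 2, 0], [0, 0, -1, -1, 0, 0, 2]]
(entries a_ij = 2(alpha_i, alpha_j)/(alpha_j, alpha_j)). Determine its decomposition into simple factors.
The diagram associated to this matrix has two connected components: the simple roots {alpha_1, alpha_2} form a chain of 2 nodes with single edges (A_2), and {alpha_3, alpha_4, alpha_5, alpha_6, alpha_7} form a chain of 3 nodes with a fork of two nodes at one end (D_5). A semisimple Lie algebra decomposes uniquely as the direct sum of simple ideals, one per connected component of its Dynkin diagram, so g ≅ A_2 ⊕ D_5 (dimension 8 + 45 = 53).

A2 ⊕ D5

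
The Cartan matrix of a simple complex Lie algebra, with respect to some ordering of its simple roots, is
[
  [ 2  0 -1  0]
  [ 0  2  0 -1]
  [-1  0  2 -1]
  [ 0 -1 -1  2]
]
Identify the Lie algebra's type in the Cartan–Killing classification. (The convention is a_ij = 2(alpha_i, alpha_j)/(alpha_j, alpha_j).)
The matrix has rank 4 with 2's on the diagonal. Reading the off-diagonal entries as Dynkin edges (a single edge where a_ij = a_ji = -1; a double or triple edge where a_ij * a_ji = 2 or 3), the diagram is a chain of 4 nodes with single edges (A_4). One simple-root ordering that puts it in standard form is (alpha_2, alpha_4, alpha_3, alpha_1). So the algebra is type A_4, i.e. sl(5).

A_4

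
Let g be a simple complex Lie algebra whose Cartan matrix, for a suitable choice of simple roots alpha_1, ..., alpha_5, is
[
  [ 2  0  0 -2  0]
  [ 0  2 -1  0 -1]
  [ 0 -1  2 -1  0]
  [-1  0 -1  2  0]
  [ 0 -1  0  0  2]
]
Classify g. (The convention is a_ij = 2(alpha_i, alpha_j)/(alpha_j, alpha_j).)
C_5

The matrix has rank 5 with 2's on the diagonal. Reading the off-diagonal entries as Dynkin edges (a single edge where a_ij = a_ji = -1; a double or triple edge where a_ij * a_ji = 2 or 3), the diagram is a chain of 5 nodes with a double edge at one end; the terminal node there is the unique long simple root (C_5). One simple-root ordering that puts it in standard form is (alpha_5, alpha_2, alpha_3, alpha_4, alpha_1). So the algebra is type C_5, i.e. sp(10).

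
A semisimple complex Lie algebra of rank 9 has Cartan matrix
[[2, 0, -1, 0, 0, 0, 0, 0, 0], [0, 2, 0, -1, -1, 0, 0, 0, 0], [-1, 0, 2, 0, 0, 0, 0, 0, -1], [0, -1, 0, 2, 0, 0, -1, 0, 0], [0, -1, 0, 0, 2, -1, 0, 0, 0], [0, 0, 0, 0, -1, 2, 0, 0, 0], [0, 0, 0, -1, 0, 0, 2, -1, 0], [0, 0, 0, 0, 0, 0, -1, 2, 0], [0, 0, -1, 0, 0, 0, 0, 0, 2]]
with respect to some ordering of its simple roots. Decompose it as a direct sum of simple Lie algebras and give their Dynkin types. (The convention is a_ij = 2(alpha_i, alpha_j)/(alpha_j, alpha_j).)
The diagram associated to this matrix has two connected components: the simple roots {alpha_1, alpha_3, alpha_9} form a chain of 3 nodes with single edges (A_3), and {alpha_2, alpha_4, alpha_5, alpha_6, alpha_7, alpha_8} form a chain of 6 nodes with single edges (A_6). A semisimple Lie algebra decomposes uniquely as the direct sum of simple ideals, one per connected component of its Dynkin diagram, so g ≅ A_3 ⊕ A_6 (dimension 15 + 48 = 63).

A_3 ⊕ A_6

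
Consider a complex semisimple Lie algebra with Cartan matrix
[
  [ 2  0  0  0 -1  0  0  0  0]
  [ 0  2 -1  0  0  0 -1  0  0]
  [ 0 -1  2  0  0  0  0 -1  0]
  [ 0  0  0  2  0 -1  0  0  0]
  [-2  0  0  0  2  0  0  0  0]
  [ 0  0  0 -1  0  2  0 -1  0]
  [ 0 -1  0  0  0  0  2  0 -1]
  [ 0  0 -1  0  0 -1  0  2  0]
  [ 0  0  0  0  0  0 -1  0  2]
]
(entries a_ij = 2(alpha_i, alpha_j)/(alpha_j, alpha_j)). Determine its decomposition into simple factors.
The diagram associated to this matrix has two connected components: the simple roots {alpha_2, alpha_3, alpha_4, alpha_6, alpha_7, alpha_8, alpha_9} form a chain of 7 nodes with single edges (A_7), and {alpha_1, alpha_5} form a chain of 2 nodes with a double edge at one end; the terminal node there is the unique short simple root (B_2). A semisimple Lie algebra decomposes uniquely as the direct sum of simple ideals, one per connected component of its Dynkin diagram, so g ≅ A_7 ⊕ B_2 (dimension 63 + 10 = 73).

A7 + B2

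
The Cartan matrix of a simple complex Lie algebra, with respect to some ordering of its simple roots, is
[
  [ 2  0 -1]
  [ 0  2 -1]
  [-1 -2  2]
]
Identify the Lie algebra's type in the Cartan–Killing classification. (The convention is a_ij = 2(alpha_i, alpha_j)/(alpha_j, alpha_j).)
The matrix has rank 3 with 2's on the diagonal. Reading the off-diagonal entries as Dynkin edges (a single edge where a_ij = a_ji = -1; a double or triple edge where a_ij * a_ji = 2 or 3), the diagram is a chain of 3 nodes with a double edge at one end; the terminal node there is the unique short simple root (B_3). One simple-root ordering that puts it in standard form is (alpha_1, alpha_3, alpha_2). So the algebra is type B_3, i.e. so(7).

B3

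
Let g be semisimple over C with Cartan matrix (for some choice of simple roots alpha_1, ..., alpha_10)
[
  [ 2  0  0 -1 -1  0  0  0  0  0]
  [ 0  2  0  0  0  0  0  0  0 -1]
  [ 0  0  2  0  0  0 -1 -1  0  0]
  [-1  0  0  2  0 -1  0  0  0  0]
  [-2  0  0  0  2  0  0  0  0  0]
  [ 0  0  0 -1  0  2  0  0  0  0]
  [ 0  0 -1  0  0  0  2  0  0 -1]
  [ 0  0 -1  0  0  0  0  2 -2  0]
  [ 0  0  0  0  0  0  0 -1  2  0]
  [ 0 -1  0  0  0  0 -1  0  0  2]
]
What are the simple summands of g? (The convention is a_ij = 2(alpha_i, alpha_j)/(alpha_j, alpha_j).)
The diagram associated to this matrix has two connected components: the simple roots {alpha_2, alpha_3, alpha_7, alpha_8, alpha_9, alpha_10} form a chain of 6 nodes with a double edge at one end; the terminal node there is the unique short simple root (B_6), and {alpha_1, alpha_4, alpha_5, alpha_6} form a chain of 4 nodes with a double edge at one end; the terminal node there is the unique long simple root (C_4). A semisimple Lie algebra decomposes uniquely as the direct sum of simple ideals, one per connected component of its Dynkin diagram, so g ≅ B_6 ⊕ C_4 (dimension 78 + 36 = 114).

B_6 (so(13)) ⊕ C_4 (sp(8))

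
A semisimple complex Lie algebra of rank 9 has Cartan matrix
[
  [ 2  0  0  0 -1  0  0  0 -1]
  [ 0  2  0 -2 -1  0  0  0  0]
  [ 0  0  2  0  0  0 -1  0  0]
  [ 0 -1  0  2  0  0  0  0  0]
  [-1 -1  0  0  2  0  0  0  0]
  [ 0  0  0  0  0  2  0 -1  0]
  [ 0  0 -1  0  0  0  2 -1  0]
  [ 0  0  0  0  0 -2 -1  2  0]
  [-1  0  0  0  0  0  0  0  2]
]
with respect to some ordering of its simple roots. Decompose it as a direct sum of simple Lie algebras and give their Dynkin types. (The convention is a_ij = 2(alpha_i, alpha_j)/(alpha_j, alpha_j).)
The diagram associated to this matrix has two connected components: the simple roots {alpha_3, alpha_6, alpha_7, alpha_8} form a chain of 4 nodes with a double edge at one end; the terminal node there is the unique short simple root (B_4), and {alpha_1, alpha_2, alpha_4, alpha_5, alpha_9} form a chain of 5 nodes with a double edge at one end; the terminal node there is the unique short simple root (B_5). A semisimple Lie algebra decomposes uniquely as the direct sum of simple ideals, one per connected component of its Dynkin diagram, so g ≅ B_4 ⊕ B_5 (dimension 36 + 55 = 91).

B4 ⊕ B5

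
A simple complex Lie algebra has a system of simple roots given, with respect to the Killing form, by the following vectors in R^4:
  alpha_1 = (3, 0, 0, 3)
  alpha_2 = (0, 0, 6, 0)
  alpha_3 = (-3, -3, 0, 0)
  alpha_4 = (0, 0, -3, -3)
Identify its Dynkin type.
C_4 (sp(8))

Compute the Cartan integers a_ij = 2(alpha_i, alpha_j)/(alpha_j, alpha_j); the resulting 4x4 Cartan matrix is
[[2, 0, -1, -1], [0, 2, 0, -2], [-1, 0, 2, 0], [-1, -1, 0, 2]].
The roots have two lengths (squared-length ratio 2:1); the short ones are alpha_{1,3,4}. The associated Dynkin diagram is a chain of 4 nodes with a double edge at one end; the terminal node there is the unique long simple root (C_4), so the type is C_4 (the algebra sp(8)).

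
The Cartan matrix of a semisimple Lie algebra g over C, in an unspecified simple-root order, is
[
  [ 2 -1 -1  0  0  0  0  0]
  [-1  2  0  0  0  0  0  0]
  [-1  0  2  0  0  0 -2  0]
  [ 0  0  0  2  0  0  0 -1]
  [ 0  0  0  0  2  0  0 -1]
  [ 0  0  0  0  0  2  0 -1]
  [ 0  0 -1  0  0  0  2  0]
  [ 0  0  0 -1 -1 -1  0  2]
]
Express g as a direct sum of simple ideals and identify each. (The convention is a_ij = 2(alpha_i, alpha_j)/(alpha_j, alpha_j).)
type B_4 + type D_4

The diagram associated to this matrix has two connected components: the simple roots {alpha_1, alpha_2, alpha_3, alpha_7} form a chain of 4 nodes with a double edge at one end; the terminal node there is the unique short simple root (B_4), and {alpha_4, alpha_5, alpha_6, alpha_8} form a chain of 2 nodes with a fork of two nodes at one end (D_4). A semisimple Lie algebra decomposes uniquely as the direct sum of simple ideals, one per connected component of its Dynkin diagram, so g ≅ B_4 ⊕ D_4 (dimension 36 + 28 = 64).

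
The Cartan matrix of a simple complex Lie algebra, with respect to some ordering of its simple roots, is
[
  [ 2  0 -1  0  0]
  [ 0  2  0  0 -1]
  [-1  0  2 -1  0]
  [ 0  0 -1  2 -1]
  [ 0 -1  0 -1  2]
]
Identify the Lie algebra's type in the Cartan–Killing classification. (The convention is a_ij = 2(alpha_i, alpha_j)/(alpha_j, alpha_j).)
The matrix has rank 5 with 2's on the diagonal. Reading the off-diagonal entries as Dynkin edges (a single edge where a_ij = a_ji = -1; a double or triple edge where a_ij * a_ji = 2 or 3), the diagram is a chain of 5 nodes with single edges (A_5). One simple-root ordering that puts it in standard form is (alpha_2, alpha_5, alpha_4, alpha_3, alpha_1). So the algebra is type A_5, i.e. sl(6).

A_5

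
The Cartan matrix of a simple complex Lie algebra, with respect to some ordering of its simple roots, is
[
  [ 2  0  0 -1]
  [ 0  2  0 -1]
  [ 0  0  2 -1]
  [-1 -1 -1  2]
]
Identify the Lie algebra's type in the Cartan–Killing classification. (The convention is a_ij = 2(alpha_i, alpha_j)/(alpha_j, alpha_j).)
type D_4

The matrix has rank 4 with 2's on the diagonal. Reading the off-diagonal entries as Dynkin edges (a single edge where a_ij = a_ji = -1; a double or triple edge where a_ij * a_ji = 2 or 3), the diagram is a chain of 2 nodes with a fork of two nodes at one end (D_4). One simple-root ordering that puts it in standard form is (alpha_2, alpha_4, alpha_3, alpha_1). So the algebra is type D_4, i.e. so(8).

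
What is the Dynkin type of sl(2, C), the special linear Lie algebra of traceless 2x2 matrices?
This is sl(2), which has dimension 2^2 - 1 = 3 and rank 2 - 1 = 1 (a Cartan subalgebra is the diagonal traceless matrices). In the classification of classical Lie algebras, the special linear algebra sl(n+1) has type A_n; here n = 1, so the Dynkin diagram is a chain of 1 nodes with single edges (A_1). Hence the type is A_1.

A_1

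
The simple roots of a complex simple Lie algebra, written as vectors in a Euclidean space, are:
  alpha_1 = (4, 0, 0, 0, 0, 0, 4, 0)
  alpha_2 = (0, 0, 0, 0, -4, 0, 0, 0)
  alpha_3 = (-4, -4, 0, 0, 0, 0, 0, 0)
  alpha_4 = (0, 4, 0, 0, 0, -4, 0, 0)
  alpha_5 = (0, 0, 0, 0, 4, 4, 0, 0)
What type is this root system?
B5

Compute the Cartan integers a_ij = 2(alpha_i, alpha_j)/(alpha_j, alpha_j); the resulting 5x5 Cartan matrix is
[[2, 0, -1, 0, 0], [0, 2, 0, 0, -1], [-1, 0, 2, -1, 0], [0, 0, -1, 2, -1], [0, -2, 0, -1, 2]].
The roots have two lengths (squared-length ratio 2:1); the short ones are alpha_{2}. The associated Dynkin diagram is a chain of 5 nodes with a double edge at one end; the terminal node there is the unique short simple root (B_5), so the type is B_5 (the algebra so(11)).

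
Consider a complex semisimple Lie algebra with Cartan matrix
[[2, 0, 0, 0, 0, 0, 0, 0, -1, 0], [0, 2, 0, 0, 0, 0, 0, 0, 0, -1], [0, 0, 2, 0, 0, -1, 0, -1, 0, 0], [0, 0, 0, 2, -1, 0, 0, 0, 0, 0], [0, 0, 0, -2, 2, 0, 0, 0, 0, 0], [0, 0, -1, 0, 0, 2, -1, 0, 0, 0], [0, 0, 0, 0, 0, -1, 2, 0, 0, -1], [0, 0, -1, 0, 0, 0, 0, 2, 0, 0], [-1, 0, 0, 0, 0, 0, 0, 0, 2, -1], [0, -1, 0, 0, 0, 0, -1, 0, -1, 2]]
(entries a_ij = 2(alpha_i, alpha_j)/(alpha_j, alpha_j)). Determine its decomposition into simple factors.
The diagram associated to this matrix has two connected components: the simple roots {alpha_4, alpha_5} form a chain of 2 nodes with a double edge at one end; the terminal node there is the unique short simple root (B_2), and {alpha_1, alpha_2, alpha_3, alpha_6, alpha_7, alpha_8, alpha_9, alpha_10} form a chain of 7 nodes with one extra node attached to the third node from one end (E_8). A semisimple Lie algebra decomposes uniquely as the direct sum of simple ideals, one per connected component of its Dynkin diagram, so g ≅ B_2 ⊕ E_8 (dimension 10 + 248 = 258).

B_2 (so(5)) + E_8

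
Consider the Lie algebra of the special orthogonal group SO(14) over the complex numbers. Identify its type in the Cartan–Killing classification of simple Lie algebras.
D7

This is so(14) with 14 even, which has dimension 14(14-1)/2 = 91 and rank 14/2 = 7. In the classification of classical Lie algebras, the orthogonal algebra so(2n) in an even number of variables has type D_n; here n = 7, so the Dynkin diagram is a chain of 5 nodes with a fork of two nodes at one end (D_7). Hence the type is D_7.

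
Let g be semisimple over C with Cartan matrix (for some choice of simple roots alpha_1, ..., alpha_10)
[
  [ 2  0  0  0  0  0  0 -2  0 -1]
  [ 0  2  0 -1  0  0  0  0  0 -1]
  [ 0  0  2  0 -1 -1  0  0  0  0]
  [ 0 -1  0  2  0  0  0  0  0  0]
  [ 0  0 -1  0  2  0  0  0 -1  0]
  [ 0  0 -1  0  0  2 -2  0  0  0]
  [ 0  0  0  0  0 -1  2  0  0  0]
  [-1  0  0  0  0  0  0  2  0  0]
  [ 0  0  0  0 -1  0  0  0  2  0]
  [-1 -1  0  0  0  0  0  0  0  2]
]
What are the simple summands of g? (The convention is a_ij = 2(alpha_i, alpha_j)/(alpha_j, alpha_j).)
The diagram associated to this matrix has two connected components: the simple roots {alpha_1, alpha_2, alpha_4, alpha_8, alpha_10} form a chain of 5 nodes with a double edge at one end; the terminal node there is the unique short simple root (B_5), and {alpha_3, alpha_5, alpha_6, alpha_7, alpha_9} form a chain of 5 nodes with a double edge at one end; the terminal node there is the unique short simple root (B_5). A semisimple Lie algebra decomposes uniquely as the direct sum of simple ideals, one per connected component of its Dynkin diagram, so g ≅ B_5 ⊕ B_5 (dimension 55 + 55 = 110).

B5 ⊕ B5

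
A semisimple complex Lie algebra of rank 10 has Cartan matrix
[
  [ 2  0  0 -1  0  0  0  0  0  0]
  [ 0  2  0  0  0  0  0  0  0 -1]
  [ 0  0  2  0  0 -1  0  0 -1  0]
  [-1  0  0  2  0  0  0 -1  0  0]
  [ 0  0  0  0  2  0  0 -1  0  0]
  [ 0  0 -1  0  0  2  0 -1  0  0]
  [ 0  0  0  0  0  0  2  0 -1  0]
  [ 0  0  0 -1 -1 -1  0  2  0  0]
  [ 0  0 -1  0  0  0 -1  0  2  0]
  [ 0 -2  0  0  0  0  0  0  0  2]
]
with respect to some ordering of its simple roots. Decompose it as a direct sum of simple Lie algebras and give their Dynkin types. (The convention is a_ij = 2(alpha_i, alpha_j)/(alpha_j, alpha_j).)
type B_2 ⊕ type E_8

The diagram associated to this matrix has two connected components: the simple roots {alpha_2, alpha_10} form a chain of 2 nodes with a double edge at one end; the terminal node there is the unique short simple root (B_2), and {alpha_1, alpha_3, alpha_4, alpha_5, alpha_6, alpha_7, alpha_8, alpha_9} form a chain of 7 nodes with one extra node attached to the third node from one end (E_8). A semisimple Lie algebra decomposes uniquely as the direct sum of simple ideals, one per connected component of its Dynkin diagram, so g ≅ B_2 ⊕ E_8 (dimension 10 + 248 = 258).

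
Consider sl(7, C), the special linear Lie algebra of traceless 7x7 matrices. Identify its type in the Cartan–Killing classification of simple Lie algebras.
A6

This is sl(7), which has dimension 7^2 - 1 = 48 and rank 7 - 1 = 6 (a Cartan subalgebra is the diagonal traceless matrices). In the classification of classical Lie algebras, the special linear algebra sl(n+1) has type A_n; here n = 6, so the Dynkin diagram is a chain of 6 nodes with single edges (A_6). Hence the type is A_6.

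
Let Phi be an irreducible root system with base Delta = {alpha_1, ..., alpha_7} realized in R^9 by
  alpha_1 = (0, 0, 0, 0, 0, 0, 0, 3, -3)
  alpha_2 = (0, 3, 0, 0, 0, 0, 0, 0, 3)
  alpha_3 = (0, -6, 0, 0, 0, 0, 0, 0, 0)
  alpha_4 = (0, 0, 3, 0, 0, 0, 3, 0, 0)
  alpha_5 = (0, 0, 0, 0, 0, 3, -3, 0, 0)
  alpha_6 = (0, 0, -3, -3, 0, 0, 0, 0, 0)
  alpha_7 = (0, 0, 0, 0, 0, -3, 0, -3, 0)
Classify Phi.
Compute the Cartan integers a_ij = 2(alpha_i, alpha_j)/(alpha_j, alpha_j); the resulting 7x7 Cartan matrix is
[[2, -1, 0, 0, 0, 0, -1], [-1, 2, -1, 0, 0, 0, 0], [0, -2, 2, 0, 0, 0, 0], [0, 0, 0, 2, -1, -1, 0], [0, 0, 0, -1, 2, 0, -1], [0, 0, 0, -1, 0, 2, 0], [-1, 0, 0, 0, -1, 0, 2]].
The roots have two lengths (squared-length ratio 2:1); the short ones are alpha_{1,2,4,5,6,7}. The associated Dynkin diagram is a chain of 7 nodes with a double edge at one end; the terminal node there is the unique long simple root (C_7), so the type is C_7 (the algebra sp(14)).

C_7 (sp(14))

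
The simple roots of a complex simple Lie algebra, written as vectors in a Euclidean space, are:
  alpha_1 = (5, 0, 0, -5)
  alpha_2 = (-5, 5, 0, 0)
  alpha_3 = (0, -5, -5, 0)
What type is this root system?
Compute the Cartan integers a_ij = 2(alpha_i, alpha_j)/(alpha_j, alpha_j); the resulting 3x3 Cartan matrix is
[[2, -1, 0], [-1, 2, -1], [0, -1, 2]].
All simple roots have the same length, so the diagram is simply laced. The associated Dynkin diagram is a chain of 3 nodes with single edges (A_3), so the type is A_3 (the algebra sl(4)).

type A_3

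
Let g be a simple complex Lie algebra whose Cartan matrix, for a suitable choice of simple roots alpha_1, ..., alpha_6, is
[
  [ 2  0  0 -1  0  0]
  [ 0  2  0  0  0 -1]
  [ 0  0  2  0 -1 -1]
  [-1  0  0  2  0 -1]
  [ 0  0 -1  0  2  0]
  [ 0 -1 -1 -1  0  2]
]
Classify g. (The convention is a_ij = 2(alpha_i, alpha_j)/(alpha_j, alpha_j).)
The matrix has rank 6 with 2's on the diagonal. Reading the off-diagonal entries as Dynkin edges (a single edge where a_ij = a_ji = -1; a double or triple edge where a_ij * a_ji = 2 or 3), the diagram is a chain of 5 nodes with one extra node attached to the third node from one end (E_6). One simple-root ordering that puts it in standard form is (alpha_1, alpha_2, alpha_4, alpha_6, alpha_3, alpha_5). So the algebra is type E_6.

E_6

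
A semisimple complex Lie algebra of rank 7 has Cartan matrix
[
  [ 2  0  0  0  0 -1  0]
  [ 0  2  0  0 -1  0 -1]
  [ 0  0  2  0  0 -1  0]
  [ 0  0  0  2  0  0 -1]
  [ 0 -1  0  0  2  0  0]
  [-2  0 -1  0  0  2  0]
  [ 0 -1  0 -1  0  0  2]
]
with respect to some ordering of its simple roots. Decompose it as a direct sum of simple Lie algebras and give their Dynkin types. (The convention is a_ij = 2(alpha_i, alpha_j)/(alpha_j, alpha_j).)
The diagram associated to this matrix has two connected components: the simple roots {alpha_2, alpha_4, alpha_5, alpha_7} form a chain of 4 nodes with single edges (A_4), and {alpha_1, alpha_3, alpha_6} form a chain of 3 nodes with a double edge at one end; the terminal node there is the unique short simple root (B_3). A semisimple Lie algebra decomposes uniquely as the direct sum of simple ideals, one per connected component of its Dynkin diagram, so g ≅ A_4 ⊕ B_3 (dimension 24 + 21 = 45).

A4 ⊕ B3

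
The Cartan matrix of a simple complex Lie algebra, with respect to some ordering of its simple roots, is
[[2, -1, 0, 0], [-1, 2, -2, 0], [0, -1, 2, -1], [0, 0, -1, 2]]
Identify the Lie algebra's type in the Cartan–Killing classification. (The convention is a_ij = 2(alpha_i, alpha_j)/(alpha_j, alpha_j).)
F_4

The matrix has rank 4 with 2's on the diagonal. Reading the off-diagonal entries as Dynkin edges (a single edge where a_ij = a_ji = -1; a double or triple edge where a_ij * a_ji = 2 or 3), the diagram is a chain of 4 nodes with a double edge between the middle two (F_4). One simple-root ordering that puts it in standard form is (alpha_1, alpha_2, alpha_3, alpha_4). So the algebra is type F_4.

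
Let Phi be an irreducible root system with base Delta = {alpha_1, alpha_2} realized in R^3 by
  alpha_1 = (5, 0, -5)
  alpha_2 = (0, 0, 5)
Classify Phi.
B_2

Compute the Cartan integers a_ij = 2(alpha_i, alpha_j)/(alpha_j, alpha_j); the resulting 2x2 Cartan matrix is
[[2, -2], [-1, 2]].
The roots have two lengths (squared-length ratio 2:1); the short ones are alpha_{2}. The associated Dynkin diagram is a chain of 2 nodes with a double edge at one end; the terminal node there is the unique short simple root (B_2), so the type is B_2 (the algebra so(5)).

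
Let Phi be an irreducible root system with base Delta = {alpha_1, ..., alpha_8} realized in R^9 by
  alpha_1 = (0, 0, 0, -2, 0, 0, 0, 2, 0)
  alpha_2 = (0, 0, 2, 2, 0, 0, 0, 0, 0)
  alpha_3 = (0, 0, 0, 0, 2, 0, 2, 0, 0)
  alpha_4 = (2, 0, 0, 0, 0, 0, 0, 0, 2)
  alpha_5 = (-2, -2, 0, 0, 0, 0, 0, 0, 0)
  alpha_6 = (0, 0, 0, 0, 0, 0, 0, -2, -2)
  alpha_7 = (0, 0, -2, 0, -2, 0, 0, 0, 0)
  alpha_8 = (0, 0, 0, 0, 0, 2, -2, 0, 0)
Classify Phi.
Compute the Cartan integers a_ij = 2(alpha_i, alpha_j)/(alpha_j, alpha_j); the resulting 8x8 Cartan matrix is
[[2, -1, 0, 0, 0, -1, 0, 0], [-1, 2, 0, 0, 0, 0, -1, 0], [0, 0, 2, 0, 0, 0, -1, -1], [0, 0, 0, 2, -1, -1, 0, 0], [0, 0, 0, -1, 2, 0, 0, 0], [-1, 0, 0, -1, 0, 2, 0, 0], [0, -1, -1, 0, 0, 0, 2, 0], [0, 0, -1, 0, 0, 0, 0, 2]].
All simple roots have the same length, so the diagram is simply laced. The associated Dynkin diagram is a chain of 8 nodes with single edges (A_8), so the type is A_8 (the algebra sl(9)).

A8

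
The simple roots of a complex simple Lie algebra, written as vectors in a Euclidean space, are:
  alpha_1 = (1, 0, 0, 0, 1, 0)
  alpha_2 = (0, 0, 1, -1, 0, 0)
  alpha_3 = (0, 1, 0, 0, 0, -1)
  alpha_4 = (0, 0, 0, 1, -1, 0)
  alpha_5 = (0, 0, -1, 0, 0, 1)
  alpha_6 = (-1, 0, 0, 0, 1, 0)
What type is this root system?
Compute the Cartan integers a_ij = 2(alpha_i, alpha_j)/(alpha_j, alpha_j); the resulting 6x6 Cartan matrix is
[[2, 0, 0, -1, 0, 0], [0, 2, 0, -1, -1, 0], [0, 0, 2, 0, -1, 0], [-1, -1, 0, 2, 0, -1], [0, -1, -1, 0, 2, 0], [0, 0, 0, -1, 0, 2]].
All simple roots have the same length, so the diagram is simply laced. The associated Dynkin diagram is a chain of 4 nodes with a fork of two nodes at one end (D_6), so the type is D_6 (the algebra so(12)).

D_6 (so(12))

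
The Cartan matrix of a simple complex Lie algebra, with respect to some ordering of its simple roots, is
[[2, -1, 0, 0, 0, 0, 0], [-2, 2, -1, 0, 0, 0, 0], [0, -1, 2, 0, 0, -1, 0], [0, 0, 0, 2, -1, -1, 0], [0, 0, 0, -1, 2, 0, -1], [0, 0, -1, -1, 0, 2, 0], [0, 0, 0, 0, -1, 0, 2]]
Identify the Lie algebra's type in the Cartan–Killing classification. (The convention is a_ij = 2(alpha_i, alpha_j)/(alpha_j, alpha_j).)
type B_7

The matrix has rank 7 with 2's on the diagonal. Reading the off-diagonal entries as Dynkin edges (a single edge where a_ij = a_ji = -1; a double or triple edge where a_ij * a_ji = 2 or 3), the diagram is a chain of 7 nodes with a double edge at one end; the terminal node there is the unique short simple root (B_7). One simple-root ordering that puts it in standard form is (alpha_7, alpha_5, alpha_4, alpha_6, alpha_3, alpha_2, alpha_1). So the algebra is type B_7, i.e. so(15).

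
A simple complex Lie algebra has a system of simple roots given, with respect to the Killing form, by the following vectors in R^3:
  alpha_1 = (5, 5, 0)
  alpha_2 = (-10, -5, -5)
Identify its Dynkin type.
type G_2

Compute the Cartan integers a_ij = 2(alpha_i, alpha_j)/(alpha_j, alpha_j); the resulting 2x2 Cartan matrix is
[[2, -1], [-3, 2]].
The roots have two lengths (squared-length ratio 3:1); the short ones are alpha_{1}. The associated Dynkin diagram is two nodes joined by a triple edge (G_2), so the type is G_2.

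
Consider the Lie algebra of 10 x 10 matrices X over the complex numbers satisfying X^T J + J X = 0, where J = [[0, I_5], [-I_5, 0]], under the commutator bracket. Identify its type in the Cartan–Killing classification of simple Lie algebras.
C_5 (sp(10))

This is sp(10), which has dimension 10(10+1)/2 = 55 and rank 10/2 = 5. In the classification of classical Lie algebras, the symplectic algebra sp(2n) has type C_n; here n = 5, so the Dynkin diagram is a chain of 5 nodes with a double edge at one end; the terminal node there is the unique long simple root (C_5). Hence the type is C_5.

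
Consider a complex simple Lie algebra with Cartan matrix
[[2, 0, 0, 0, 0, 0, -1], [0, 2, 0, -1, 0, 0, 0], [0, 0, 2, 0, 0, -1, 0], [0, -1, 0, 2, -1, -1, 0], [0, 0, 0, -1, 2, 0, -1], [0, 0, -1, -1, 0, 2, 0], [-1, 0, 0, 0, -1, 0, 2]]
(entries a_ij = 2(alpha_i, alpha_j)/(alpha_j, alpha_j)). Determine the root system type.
type E_7

The matrix has rank 7 with 2's on the diagonal. Reading the off-diagonal entries as Dynkin edges (a single edge where a_ij = a_ji = -1; a double or triple edge where a_ij * a_ji = 2 or 3), the diagram is a chain of 6 nodes with one extra node attached to the third node from one end (E_7). One simple-root ordering that puts it in standard form is (alpha_3, alpha_2, alpha_6, alpha_4, alpha_5, alpha_7, alpha_1). So the algebra is type E_7.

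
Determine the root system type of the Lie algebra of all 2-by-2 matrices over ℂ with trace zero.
This is sl(2), which has dimension 2^2 - 1 = 3 and rank 2 - 1 = 1 (a Cartan subalgebra is the diagonal traceless matrices). In the classification of classical Lie algebras, the special linear algebra sl(n+1) has type A_n; here n = 1, so the Dynkin diagram is a chain of 1 nodes with single edges (A_1). Hence the type is A_1.

A1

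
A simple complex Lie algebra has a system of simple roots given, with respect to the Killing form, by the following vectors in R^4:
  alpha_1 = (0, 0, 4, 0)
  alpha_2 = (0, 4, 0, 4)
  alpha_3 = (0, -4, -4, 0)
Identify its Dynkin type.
B_3

Compute the Cartan integers a_ij = 2(alpha_i, alpha_j)/(alpha_j, alpha_j); the resulting 3x3 Cartan matrix is
[[2, 0, -1], [0, 2, -1], [-2, -1, 2]].
The roots have two lengths (squared-length ratio 2:1); the short ones are alpha_{1}. The associated Dynkin diagram is a chain of 3 nodes with a double edge at one end; the terminal node there is the unique short simple root (B_3), so the type is B_3 (the algebra so(7)).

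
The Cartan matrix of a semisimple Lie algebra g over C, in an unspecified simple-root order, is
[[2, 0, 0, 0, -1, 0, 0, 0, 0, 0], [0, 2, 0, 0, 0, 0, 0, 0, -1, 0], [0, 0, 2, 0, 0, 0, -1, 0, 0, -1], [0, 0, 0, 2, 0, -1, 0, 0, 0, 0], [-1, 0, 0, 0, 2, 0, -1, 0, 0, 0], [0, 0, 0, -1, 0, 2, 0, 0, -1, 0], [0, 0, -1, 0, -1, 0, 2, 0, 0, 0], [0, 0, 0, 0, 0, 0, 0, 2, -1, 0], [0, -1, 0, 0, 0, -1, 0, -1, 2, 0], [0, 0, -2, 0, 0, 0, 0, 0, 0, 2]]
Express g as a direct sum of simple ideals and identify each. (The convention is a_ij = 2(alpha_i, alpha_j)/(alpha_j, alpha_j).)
C_5 (sp(10)) + D_5 (so(10))

The diagram associated to this matrix has two connected components: the simple roots {alpha_1, alpha_3, alpha_5, alpha_7, alpha_10} form a chain of 5 nodes with a double edge at one end; the terminal node there is the unique long simple root (C_5), and {alpha_2, alpha_4, alpha_6, alpha_8, alpha_9} form a chain of 3 nodes with a fork of two nodes at one end (D_5). A semisimple Lie algebra decomposes uniquely as the direct sum of simple ideals, one per connected component of its Dynkin diagram, so g ≅ C_5 ⊕ D_5 (dimension 55 + 45 = 100).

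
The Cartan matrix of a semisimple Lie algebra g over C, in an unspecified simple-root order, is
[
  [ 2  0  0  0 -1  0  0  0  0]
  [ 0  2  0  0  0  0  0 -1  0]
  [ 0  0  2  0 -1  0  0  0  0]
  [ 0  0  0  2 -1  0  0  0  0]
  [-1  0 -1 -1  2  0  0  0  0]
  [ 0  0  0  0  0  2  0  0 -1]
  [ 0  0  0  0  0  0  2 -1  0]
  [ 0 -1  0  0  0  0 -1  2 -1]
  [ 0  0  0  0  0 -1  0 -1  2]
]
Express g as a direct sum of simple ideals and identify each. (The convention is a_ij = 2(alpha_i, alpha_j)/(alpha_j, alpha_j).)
type D_4 ⊕ type D_5

The diagram associated to this matrix has two connected components: the simple roots {alpha_1, alpha_3, alpha_4, alpha_5} form a chain of 2 nodes with a fork of two nodes at one end (D_4), and {alpha_2, alpha_6, alpha_7, alpha_8, alpha_9} form a chain of 3 nodes with a fork of two nodes at one end (D_5). A semisimple Lie algebra decomposes uniquely as the direct sum of simple ideals, one per connected component of its Dynkin diagram, so g ≅ D_4 ⊕ D_5 (dimension 28 + 45 = 73).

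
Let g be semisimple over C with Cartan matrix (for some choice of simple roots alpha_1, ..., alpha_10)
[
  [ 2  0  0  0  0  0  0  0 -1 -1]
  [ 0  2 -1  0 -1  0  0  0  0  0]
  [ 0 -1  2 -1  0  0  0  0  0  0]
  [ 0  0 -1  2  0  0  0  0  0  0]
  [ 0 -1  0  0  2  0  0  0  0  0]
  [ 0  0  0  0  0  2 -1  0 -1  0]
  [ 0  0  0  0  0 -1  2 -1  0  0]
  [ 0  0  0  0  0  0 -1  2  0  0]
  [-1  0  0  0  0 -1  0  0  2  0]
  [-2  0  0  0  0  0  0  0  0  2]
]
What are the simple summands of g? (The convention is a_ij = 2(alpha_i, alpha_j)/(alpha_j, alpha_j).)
The diagram associated to this matrix has two connected components: the simple roots {alpha_2, alpha_3, alpha_4, alpha_5} form a chain of 4 nodes with single edges (A_4), and {alpha_1, alpha_6, alpha_7, alpha_8, alpha_9, alpha_10} form a chain of 6 nodes with a double edge at one end; the terminal node there is the unique long simple root (C_6). A semisimple Lie algebra decomposes uniquely as the direct sum of simple ideals, one per connected component of its Dynkin diagram, so g ≅ A_4 ⊕ C_6 (dimension 24 + 78 = 102).

type A_4 ⊕ type C_6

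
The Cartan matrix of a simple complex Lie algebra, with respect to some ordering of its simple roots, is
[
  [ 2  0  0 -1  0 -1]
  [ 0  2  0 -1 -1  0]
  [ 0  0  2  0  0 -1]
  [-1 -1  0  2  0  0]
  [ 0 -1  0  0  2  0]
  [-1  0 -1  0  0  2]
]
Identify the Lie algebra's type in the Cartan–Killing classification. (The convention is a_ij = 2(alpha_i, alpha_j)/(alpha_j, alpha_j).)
The matrix has rank 6 with 2's on the diagonal. Reading the off-diagonal entries as Dynkin edges (a single edge where a_ij = a_ji = -1; a double or triple edge where a_ij * a_ji = 2 or 3), the diagram is a chain of 6 nodes with single edges (A_6). One simple-root ordering that puts it in standard form is (alpha_5, alpha_2, alpha_4, alpha_1, alpha_6, alpha_3). So the algebra is type A_6, i.e. sl(7).

A6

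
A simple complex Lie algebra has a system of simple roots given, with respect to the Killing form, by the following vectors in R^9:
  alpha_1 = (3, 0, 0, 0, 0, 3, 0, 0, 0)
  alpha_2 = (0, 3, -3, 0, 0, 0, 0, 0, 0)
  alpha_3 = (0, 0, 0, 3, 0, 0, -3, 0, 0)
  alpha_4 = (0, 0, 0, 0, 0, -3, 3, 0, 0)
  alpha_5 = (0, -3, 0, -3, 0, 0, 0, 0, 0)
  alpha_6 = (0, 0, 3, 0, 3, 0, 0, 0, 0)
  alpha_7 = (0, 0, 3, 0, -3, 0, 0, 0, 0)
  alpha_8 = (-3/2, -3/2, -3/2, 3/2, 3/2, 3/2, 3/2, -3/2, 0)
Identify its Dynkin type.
E8

Compute the Cartan integers a_ij = 2(alpha_i, alpha_j)/(alpha_j, alpha_j); the resulting 8x8 Cartan matrix is
[[2, 0, 0, -1, 0, 0, 0, 0], [0, 2, 0, 0, -1, -1, -1, 0], [0, 0, 2, -1, -1, 0, 0, 0], [-1, 0, -1, 2, 0, 0, 0, 0], [0, -1, -1, 0, 2, 0, 0, 0], [0, -1, 0, 0, 0, 2, 0, 0], [0, -1, 0, 0, 0, 0, 2, -1], [0, 0, 0, 0, 0, 0, -1, 2]].
All simple roots have the same length, so the diagram is simply laced. The associated Dynkin diagram is a chain of 7 nodes with one extra node attached to the third node from one end (E_8), so the type is E_8.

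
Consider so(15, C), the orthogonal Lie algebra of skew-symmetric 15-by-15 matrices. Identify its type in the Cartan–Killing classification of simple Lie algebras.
type B_7

This is so(15) with 15 odd, which has dimension 15(15-1)/2 = 105 and rank (15-1)/2 = 7. In the classification of classical Lie algebras, the orthogonal algebra so(2n+1) in an odd number of variables has type B_n; here n = 7, so the Dynkin diagram is a chain of 7 nodes with a double edge at one end; the terminal node there is the unique short simple root (B_7). Hence the type is B_7.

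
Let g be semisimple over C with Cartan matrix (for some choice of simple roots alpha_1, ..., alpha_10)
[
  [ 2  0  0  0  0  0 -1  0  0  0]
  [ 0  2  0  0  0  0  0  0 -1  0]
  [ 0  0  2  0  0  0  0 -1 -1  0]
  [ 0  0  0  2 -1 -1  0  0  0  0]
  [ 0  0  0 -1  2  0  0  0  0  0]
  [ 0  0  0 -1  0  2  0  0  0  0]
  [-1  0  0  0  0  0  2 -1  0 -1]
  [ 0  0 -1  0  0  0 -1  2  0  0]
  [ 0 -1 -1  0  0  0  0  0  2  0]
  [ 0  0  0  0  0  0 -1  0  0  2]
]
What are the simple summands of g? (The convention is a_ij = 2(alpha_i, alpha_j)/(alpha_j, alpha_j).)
A3 + D7

The diagram associated to this matrix has two connected components: the simple roots {alpha_4, alpha_5, alpha_6} form a chain of 3 nodes with single edges (A_3), and {alpha_1, alpha_2, alpha_3, alpha_7, alpha_8, alpha_9, alpha_10} form a chain of 5 nodes with a fork of two nodes at one end (D_7). A semisimple Lie algebra decomposes uniquely as the direct sum of simple ideals, one per connected component of its Dynkin diagram, so g ≅ A_3 ⊕ D_7 (dimension 15 + 91 = 106).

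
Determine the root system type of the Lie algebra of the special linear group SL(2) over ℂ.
A1

This is sl(2), which has dimension 2^2 - 1 = 3 and rank 2 - 1 = 1 (a Cartan subalgebra is the diagonal traceless matrices). In the classification of classical Lie algebras, the special linear algebra sl(n+1) has type A_n; here n = 1, so the Dynkin diagram is a chain of 1 nodes with single edges (A_1). Hence the type is A_1.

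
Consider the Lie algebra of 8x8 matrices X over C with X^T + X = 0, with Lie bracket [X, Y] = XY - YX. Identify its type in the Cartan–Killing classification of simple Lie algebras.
This is so(8) with 8 even, which has dimension 8(8-1)/2 = 28 and rank 8/2 = 4. In the classification of classical Lie algebras, the orthogonal algebra so(2n) in an even number of variables has type D_n; here n = 4, so the Dynkin diagram is a chain of 2 nodes with a fork of two nodes at one end (D_4). Hence the type is D_4.

D_4 (so(8))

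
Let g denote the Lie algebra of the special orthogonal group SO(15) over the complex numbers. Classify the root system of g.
B7

This is so(15) with 15 odd, which has dimension 15(15-1)/2 = 105 and rank (15-1)/2 = 7. In the classification of classical Lie algebras, the orthogonal algebra so(2n+1) in an odd number of variables has type B_n; here n = 7, so the Dynkin diagram is a chain of 7 nodes with a double edge at one end; the terminal node there is the unique short simple root (B_7). Hence the type is B_7.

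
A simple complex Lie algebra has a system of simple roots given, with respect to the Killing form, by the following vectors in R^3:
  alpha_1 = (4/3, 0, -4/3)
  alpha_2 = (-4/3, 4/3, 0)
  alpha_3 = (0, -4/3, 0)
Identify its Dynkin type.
B3

Compute the Cartan integers a_ij = 2(alpha_i, alpha_j)/(alpha_j, alpha_j); the resulting 3x3 Cartan matrix is
[[2, -1, 0], [-1, 2, -2], [0, -1, 2]].
The roots have two lengths (squared-length ratio 2:1); the short ones are alpha_{3}. The associated Dynkin diagram is a chain of 3 nodes with a double edge at one end; the terminal node there is the unique short simple root (B_3), so the type is B_3 (the algebra so(7)).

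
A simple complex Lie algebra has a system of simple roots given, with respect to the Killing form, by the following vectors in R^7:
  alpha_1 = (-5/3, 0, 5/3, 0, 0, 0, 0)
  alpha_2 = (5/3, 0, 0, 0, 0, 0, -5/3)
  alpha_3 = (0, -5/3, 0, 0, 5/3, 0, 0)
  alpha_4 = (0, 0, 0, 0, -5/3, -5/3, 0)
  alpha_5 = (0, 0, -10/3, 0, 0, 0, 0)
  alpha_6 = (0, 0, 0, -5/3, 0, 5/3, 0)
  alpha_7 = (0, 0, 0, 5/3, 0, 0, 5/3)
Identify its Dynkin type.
Compute the Cartan integers a_ij = 2(alpha_i, alpha_j)/(alpha_j, alpha_j); the resulting 7x7 Cartan matrix is
[[2, -1, 0, 0, -1, 0, 0], [-1, 2, 0, 0, 0, 0, -1], [0, 0, 2, -1, 0, 0, 0], [0, 0, -1, 2, 0, -1, 0], [-2, 0, 0, 0, 2, 0, 0], [0, 0, 0, -1, 0, 2, -1], [0, -1, 0, 0, 0, -1, 2]].
The roots have two lengths (squared-length ratio 2:1); the short ones are alpha_{1,2,3,4,6,7}. The associated Dynkin diagram is a chain of 7 nodes with a double edge at one end; the terminal node there is the unique long simple root (C_7), so the type is C_7 (the algebra sp(14)).

C7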